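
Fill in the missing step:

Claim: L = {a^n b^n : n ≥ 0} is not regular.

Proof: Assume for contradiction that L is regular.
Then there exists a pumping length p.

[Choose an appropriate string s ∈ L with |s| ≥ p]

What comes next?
s = a^p b^p

This string is in L (has equal a's and b's) and has length 2p ≥ p.
Any decomposition xyz with |xy| ≤ p means y consists only of a's,
so pumping will unbalance the counts.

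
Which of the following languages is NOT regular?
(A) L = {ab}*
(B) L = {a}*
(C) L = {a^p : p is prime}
(C) {a^p : p is prime}

(C) L = {a^p : p is prime} is NOT regular.

The pumping lemma can be used to prove this:
After pumping, the length becomes composite

The other languages are regular because they can be recognized by finite automata.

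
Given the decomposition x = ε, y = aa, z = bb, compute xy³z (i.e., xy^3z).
aaaaaabb

Given x = '', y = 'aa', z = 'bb' and i = 3:

xy^3z = x + y·y·...·y (3 times) + z
       = '' + 'aa'^3 + 'bb'
       = '' + 'aaaaaa' + 'bb'
       = 'aaaaaabb'

The pumped string is 'aaaaaabb' with length 8.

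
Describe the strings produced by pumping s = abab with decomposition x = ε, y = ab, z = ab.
{xy^i z : i ≥ 0} = {(ab)^(i+1) : i ≥ 0} = {ab, abab, ababab, ...}

With x = ε, y = ab, z = ab: Pumping 'ab' gives strings of alternating a's and b's.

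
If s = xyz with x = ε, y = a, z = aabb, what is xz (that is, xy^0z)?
aabb

Given x = '', y = 'a', z = 'aabb' and i = 0:

xy^0z = x + y·y·...·y (0 times) + z
       = '' + 'a'^0 + 'aabb'
       = '' + '' + 'aabb'
       = 'aabb'

The pumped string is 'aabb' with length 4.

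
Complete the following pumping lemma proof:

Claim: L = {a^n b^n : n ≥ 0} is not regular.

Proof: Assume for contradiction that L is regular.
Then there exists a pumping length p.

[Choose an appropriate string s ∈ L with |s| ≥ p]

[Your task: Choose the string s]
s = a^p b^p

This string is in L (has equal a's and b's) and has length 2p ≥ p.
Any decomposition xyz with |xy| ≤ p means y consists only of a's,
so pumping will unbalance the counts.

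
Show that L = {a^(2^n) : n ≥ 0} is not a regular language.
Assume for contradiction that L is regular, and let p ≥ 1 be the pumping length given by the pumping lemma.
Choose s = a^(2^p). Then s ∈ L and |s| = 2^p ≥ p.
By the pumping lemma, s = xyz for some x, y, z with |xy| ≤ p, |y| ≥ 1, and xy^i z ∈ L for every i ≥ 0.
Here y = a^k for some k with 1 ≤ k ≤ |xy| ≤ p, and p < 2^p.

Take i = 2: |xy²z| = 2^p + k.
Now 2^p < 2^p + k ≤ 2^p + p < 2^p + 2^p = 2^(p+1).
So |xy²z| lies strictly between the consecutive powers of two 2^p and 2^(p+1), hence is not a power of 2, and xy²z ∉ L.

This contradicts the pumping lemma, which requires xy^i z ∈ L for all i ≥ 0.
Hence L = {a^(2^n) : n ≥ 0} is not regular. ∎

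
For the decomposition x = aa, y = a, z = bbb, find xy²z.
aaaabbb

Given x = 'aa', y = 'a', z = 'bbb' and i = 2:

xy^2z = x + y·y·...·y (2 times) + z
       = 'aa' + 'a'^2 + 'bbb'
       = 'aa' + 'aa' + 'bbb'
       = 'aaaabbb'

The pumped string is 'aaaabbb' with length 7.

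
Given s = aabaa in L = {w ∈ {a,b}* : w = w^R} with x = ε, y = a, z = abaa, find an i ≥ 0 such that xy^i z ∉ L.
i = 0

xy⁰z = ε · ε · abaa = abaa; abaa reversed is aaba ≠ abaa, so it is not a palindrome and is not in L.
(Other choices also work, e.g. i = 2, 3; only i = 1 is guaranteed to stay in L since xy¹z = s.)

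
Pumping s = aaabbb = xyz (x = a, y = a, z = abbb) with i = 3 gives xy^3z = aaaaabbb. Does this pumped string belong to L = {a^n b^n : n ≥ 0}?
No

xy³z = a · aaa · abbb = aaaaabbb.
aaaaabbb has 5 a's and 3 b's; 5 ≠ 3, so it is not in L.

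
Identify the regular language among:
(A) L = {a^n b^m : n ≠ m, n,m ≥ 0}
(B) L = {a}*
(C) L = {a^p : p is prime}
(B) {a}*

(B) L = {a}* is regular.

This can be recognized by a finite automaton (DFA/NFA).
Regular expressions like {a}* define regular languages.

The other choices are not regular:
- {a^p : p is prime}: After pumping, the length becomes composite
- {a^n b^m : n ≠ m, n,m ≥ 0}: After pumping a's, we can make n = m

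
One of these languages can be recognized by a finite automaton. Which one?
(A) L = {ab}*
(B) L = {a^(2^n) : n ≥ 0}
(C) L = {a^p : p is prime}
(A) {ab}*

(A) L = {ab}* is regular.

This can be recognized by a finite automaton (DFA/NFA).
Regular expressions like {ab}* define regular languages.

The other choices are not regular:
- {a^(2^n) : n ≥ 0}: After pumping, length is no longer a power of 2
- {a^p : p is prime}: After pumping, the length becomes composite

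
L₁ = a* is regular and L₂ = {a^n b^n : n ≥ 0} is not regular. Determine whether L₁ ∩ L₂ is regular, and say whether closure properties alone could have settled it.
Yes — L₁ ∩ L₂ is regular.

A string of a* contains no b's, and the only string of {a^n b^n} with no b's is ε (n = 0). So L₁ ∩ L₂ = {ε}, a finite language, which is regular.

Note that the bare facts "L₁ regular, L₂ non-regular" do not settle the question by themselves: the closure of regular languages under ∪, ∩, complement and difference applies only when BOTH operands are regular. With a non-regular operand the result can come out regular or non-regular depending on the specific languages, so one has to work out L₁ ∩ L₂ for this particular pair, as above.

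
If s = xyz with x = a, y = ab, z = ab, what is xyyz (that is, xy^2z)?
aababab

Given x = 'a', y = 'ab', z = 'ab' and i = 2:

xy^2z = x + y·y·...·y (2 times) + z
       = 'a' + 'ab'^2 + 'ab'
       = 'a' + 'abab' + 'ab'
       = 'aababab'

The pumped string is 'aababab' with length 7.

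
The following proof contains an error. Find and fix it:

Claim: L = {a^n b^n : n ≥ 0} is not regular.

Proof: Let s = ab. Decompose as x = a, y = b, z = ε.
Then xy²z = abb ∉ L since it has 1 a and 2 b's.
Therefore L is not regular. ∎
Error: The string s = ab might be shorter than the pumping length p.

Correction: Choose s = a^p b^p to ensure |s| ≥ p. Also, the decomposition is wrong: with |xy| ≤ p, y cannot include b's when s starts with p a's.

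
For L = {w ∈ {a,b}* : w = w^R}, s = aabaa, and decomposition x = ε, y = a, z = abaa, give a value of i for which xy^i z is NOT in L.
i = 0

xy⁰z = ε · ε · abaa = abaa; abaa reversed is aaba ≠ abaa, so it is not a palindrome and is not in L.
(Other choices also work, e.g. i = 2, 3; only i = 1 is guaranteed to stay in L since xy¹z = s.)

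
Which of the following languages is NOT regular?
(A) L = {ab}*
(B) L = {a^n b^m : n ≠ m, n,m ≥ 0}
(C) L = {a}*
(B) {a^n b^m : n ≠ m, n,m ≥ 0}

(B) L = {a^n b^m : n ≠ m, n,m ≥ 0} is NOT regular.

The pumping lemma can be used to prove this:
After pumping a's, we can make n = m

The other languages are regular because they can be recognized by finite automata.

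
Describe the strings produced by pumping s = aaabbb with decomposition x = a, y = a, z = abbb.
{xy^i z : i ≥ 0} = {a^(2+i) b^3 : i ≥ 0} = {aabbb, aaabbb, aaaabbb, ...}

With x = a, y = a, z = abbb: Starting with aaabbb and pumping the second 'a', we get strings with 2+i a's followed by 3 b's for i = 0, 1, 2, ...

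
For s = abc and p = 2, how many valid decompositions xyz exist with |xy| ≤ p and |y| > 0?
3

For s = 'abc' with pumping length p = 2:

Constraints: |xy| ≤ 2, |y| > 0

Valid decompositions (|xy| ≤ p, |y| ≥ 1):
  • x='', y='a', z='bc'
  • x='a', y='b', z='c'
  • x='', y='ab', z='c'

Total count: 3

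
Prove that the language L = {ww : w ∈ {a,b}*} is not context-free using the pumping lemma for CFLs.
Assume for contradiction that L is context-free, and let p ≥ 1 be the pumping length given by the pumping lemma for CFLs.
Choose s = a^p b^p a^p b^p. Then s ∈ L (take w = a^p b^p) and |s| = 4p ≥ p.
By the CFL pumping lemma, s = uvxyz for some u, v, x, y, z with |vxy| ≤ p, |vy| ≥ 1, and uv^i xy^i z ∈ L for every i ≥ 0.

Write s as four blocks A₁ B₁ A₂ B₂ with A₁ = A₂ = a^p and B₁ = B₂ = b^p. Since |vxy| ≤ p, the window vxy lies inside at most two adjacent blocks. Take i = 0 and let t = uxz, so |t| = 4p − |vy| with 1 ≤ |vy| ≤ p. If |t| is odd, t ∉ L immediately, so assume |vy| is even (hence |vy| ≥ 2) and |t|/2 = 2p − |vy|/2, which satisfies p ≤ |t|/2 ≤ 2p − 1.

Case 1 (vxy inside A₁B₁): t = a^(p−j) b^(p−l) a^p b^p with j + l = |vy|. The second half of t has length < 2p, so it is a suffix of the trailing a^p b^p and ends in b; the first half is a^(p−j) b^(p−l) a^((j+l)/2), which ends in a because (j+l)/2 ≥ 1. The halves differ, so t ∉ L.

Case 2 (vxy inside B₁A₂, straddling the middle): t = a^p b^(p−j) a^(p−l) b^p with j + l = |vy|. If t = ww, then w is a prefix of t of length ≥ p, so w begins with a^p; and w is a suffix of t of length ≥ p, so w ends with b^p. That forces |w| ≥ 2p, contradicting |w| = |t|/2 ≤ 2p − 1. So t ∉ L.

Case 3 (vxy inside A₂B₂): t = a^p b^p a^(p−j) b^(p−l) with j + l = |vy|. The first half of t is a prefix of a^p b^p, so it begins with a; the second half is b^((j+l)/2) a^(p−j) b^(p−l), which begins with b. The halves differ, so t ∉ L.

In every case uv⁰xy⁰z = uxz ∉ L.

This contradicts the CFL pumping lemma, which requires uv^i xy^i z ∈ L for all i ≥ 0.
Hence L = {ww : w ∈ {a,b}*} is not context-free. ∎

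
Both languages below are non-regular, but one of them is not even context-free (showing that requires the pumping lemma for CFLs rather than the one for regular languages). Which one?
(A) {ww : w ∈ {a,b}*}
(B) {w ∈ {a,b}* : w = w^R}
(A) {ww : w ∈ {a,b}*}

(A) {ww : w ∈ {a,b}*} requires the CFL pumping lemma.

- {w ∈ {a,b}* : w = w^R} is context-free (but not regular)
  • Can be shown non-regular with the regular pumping lemma
  • After pumping, the string is no longer symmetric

- {ww : w ∈ {a,b}*} is NOT context-free
  • Requires the CFL pumping lemma to prove
  • Even a PDA cannot compare two arbitrary halves symbol by symbol; CFL pumping on a^p b^p a^p b^p fails

The CFL pumping lemma is "stronger" in that it can prove non-membership
in the larger class of context-free languages.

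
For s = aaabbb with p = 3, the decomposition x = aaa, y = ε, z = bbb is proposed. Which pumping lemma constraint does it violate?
Violated: |y| > 0

The decomposition x = aaa, y = ε, z = bbb for s = aaabbb with p = 3
violates the constraint: |y| > 0

|y| = 0, but the pumping lemma requires |y| > 0 (y must be non-empty).

Pumping lemma constraints:
1. xyz = s (decomposition is valid)
2. |xy| ≤ p
3. |y| > 0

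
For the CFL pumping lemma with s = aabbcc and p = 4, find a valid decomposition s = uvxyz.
u='a', v='a', x='bb', y='c', z='c'

For s = aabbcc with pumping length p = 4:

One valid decomposition:
- u = 'a'
- v = 'a'
- x = 'bb'
- y = 'c'
- z = 'c'

Verification:
- uvxyz = 'a' + 'a' + 'bb' + 'c' + 'c' = aabbcc ✓
- |vxy| = |'abbc'| = 4 ≤ 4 ✓
- |vy| = |'ac'| = 2 > 0 ✓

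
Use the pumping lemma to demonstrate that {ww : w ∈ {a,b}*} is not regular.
Assume for contradiction that L is regular, and let p ≥ 1 be the pumping length given by the pumping lemma.
Choose s = a^p b a^p b. Then s ∈ L (take w = a^p b) and |s| = 2p + 2 ≥ p.
By the pumping lemma, s = xyz for some x, y, z with |xy| ≤ p, |y| ≥ 1, and xy^i z ∈ L for every i ≥ 0.
Since |xy| ≤ p and the first p symbols of s are all a's, y = a^k for some k with 1 ≤ k ≤ p.

Take i = 2: t = xy²z = a^(p + k) b a^p b.
Suppose t = uu for some string u. The string t contains exactly two b's and ends in b, so u contains exactly one b and ends in b; hence u = a^j b for some j, and uu = a^j b a^j b. Comparing with t = a^(p + k) b a^p b forces j = p + k (first block) and j = p (second block), which is impossible since k ≥ 1. So t ∉ L.

This contradicts the pumping lemma, which requires xy^i z ∈ L for all i ≥ 0.
Hence L = {ww : w ∈ {a,b}*} is not regular. ∎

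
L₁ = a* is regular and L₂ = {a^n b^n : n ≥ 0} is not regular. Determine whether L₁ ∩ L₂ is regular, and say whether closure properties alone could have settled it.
Yes — L₁ ∩ L₂ is regular.

A string of a* contains no b's, and the only string of {a^n b^n} with no b's is ε (n = 0). So L₁ ∩ L₂ = {ε}, a finite language, which is regular.

Note that the bare facts "L₁ regular, L₂ non-regular" do not settle the question by themselves: the closure of regular languages under ∪, ∩, complement and difference applies only when BOTH operands are regular. With a non-regular operand the result can come out regular or non-regular depending on the specific languages, so one has to work out L₁ ∩ L₂ for this particular pair, as above.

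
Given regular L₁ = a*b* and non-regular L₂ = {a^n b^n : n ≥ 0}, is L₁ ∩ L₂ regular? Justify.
No — L₁ ∩ L₂ is not regular.

Every string a^n b^n already lies in a*b*, so L₁ ∩ L₂ = {a^n b^n : n ≥ 0} = L₂ itself, which is the standard non-regular language (pump s = a^p b^p).

Note that the bare facts "L₁ regular, L₂ non-regular" do not settle the question by themselves: the closure of regular languages under ∪, ∩, complement and difference applies only when BOTH operands are regular. With a non-regular operand the result can come out regular or non-regular depending on the specific languages, so one has to work out L₁ ∩ L₂ for this particular pair, as above.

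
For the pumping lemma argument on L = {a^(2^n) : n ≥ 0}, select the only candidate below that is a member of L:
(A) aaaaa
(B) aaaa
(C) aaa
(B) aaaa

The pumping lemma is applied to a string s that lies in L, so first check membership of each option:
- (A) aaaaa has length 5, strictly between 2^2 = 4 and 2^3 = 8, so it is not in L ✗
- (B) aaaa has length 4 = 2^2, so it is in L ✓
- (C) aaa has length 3, strictly between 2^1 = 2 and 2^2 = 4, so it is not in L ✗

Only (B) aaaa is in L, so it is the only candidate that could play the role of s.
(In a complete proof one picks s in terms of the pumping length p so that |s| ≥ p is guaranteed; a fixed string like aaaa illustrates the shape of such an s.)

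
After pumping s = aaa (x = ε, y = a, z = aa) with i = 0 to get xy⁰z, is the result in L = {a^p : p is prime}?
Yes

xy⁰z = ε · ε · aa = aa.
aa has length 2, which is prime, so it is in L.
(A single pumped string landing in L is not a contradiction by itself; a non-regularity proof needs some i for which xy^i z ∉ L, for every admissible decomposition.)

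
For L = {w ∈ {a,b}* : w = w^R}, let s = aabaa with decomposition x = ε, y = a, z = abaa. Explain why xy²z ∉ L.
xy²z = aaabaa ∉ L

Pumping with i = 2 replaces y = a by y² = aa:
- Original: s = xyz = aabaa; aabaa reversed is aabaa, the same string, so it is a palindrome and is in L
- Pumped: xy²z = ε · aa · abaa = aaabaa
- aaabaa reversed is aabaaa ≠ aaabaa, so it is not a palindrome and is not in L

The pumping lemma would require xy²z ∈ L, so this decomposition yields a contradiction.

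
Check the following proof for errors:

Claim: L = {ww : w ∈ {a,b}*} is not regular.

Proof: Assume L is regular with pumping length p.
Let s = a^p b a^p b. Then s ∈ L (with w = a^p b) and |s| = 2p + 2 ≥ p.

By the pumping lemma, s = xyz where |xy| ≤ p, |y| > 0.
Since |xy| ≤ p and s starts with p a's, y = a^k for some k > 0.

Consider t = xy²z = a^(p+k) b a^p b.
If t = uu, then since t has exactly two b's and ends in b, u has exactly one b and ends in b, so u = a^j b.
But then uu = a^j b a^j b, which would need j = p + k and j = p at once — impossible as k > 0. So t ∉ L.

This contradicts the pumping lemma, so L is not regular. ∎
The proof is correct.

This proof is valid because:
1. s = a^p b a^p b is in L and is chosen in terms of p, so |s| ≥ p holds for every p
2. The decomposition analysis is correct: |xy| ≤ p forces y to lie inside the leading a's
3. The contradiction is valid: the argument shows a^(p+k) b a^p b cannot be split into two equal halves
4. The conclusion follows logically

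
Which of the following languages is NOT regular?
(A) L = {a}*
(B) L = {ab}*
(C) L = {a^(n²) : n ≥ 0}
(C) {a^(n²) : n ≥ 0}

(C) L = {a^(n²) : n ≥ 0} is NOT regular.

The pumping lemma can be used to prove this:
After pumping, length is no longer a perfect square

The other languages are regular because they can be recognized by finite automata.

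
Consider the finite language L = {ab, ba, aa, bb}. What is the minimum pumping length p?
p = 3

For a finite language L, the pumping lemma holds vacuously if p > max|s| for s ∈ L.

The longest string in L = {ab, ba, aa, bb} has length 2.
If p = 3, then no string s ∈ L has |s| ≥ p, so the condition is vacuously true.

The minimum pumping length is p = 3.

Why no smaller p works: for any p ≤ 2, the longest string s ∈ L has |s| = 2 ≥ p, so it would
have to be pumpable; but pumping up (i = 2, 3, ...) produces ever longer strings, which cannot all lie in the
finite language L. So the pumping property fails for every p ≤ 2.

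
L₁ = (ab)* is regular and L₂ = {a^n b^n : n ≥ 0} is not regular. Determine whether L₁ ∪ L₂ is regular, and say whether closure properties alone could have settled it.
No — L₁ ∪ L₂ is not regular.

Let U = (ab)* ∪ {a^n b^n}. If U were regular, then U ∩ aa*bb* would be regular (closure under intersection with a regular language). But (ab)* ∩ aa*bb* = {ab} and {a^n b^n} ∩ aa*bb* = {a^n b^n : n ≥ 1}, so U ∩ aa*bb* = {a^n b^n : n ≥ 1}, which is not regular. Hence U is not regular.

Note that the bare facts "L₁ regular, L₂ non-regular" do not settle the question by themselves: the closure of regular languages under ∪, ∩, complement and difference applies only when BOTH operands are regular. With a non-regular operand the result can come out regular or non-regular depending on the specific languages, so one has to work out L₁ ∪ L₂ for this particular pair, as above.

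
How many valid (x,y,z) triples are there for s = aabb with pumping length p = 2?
3

For s = 'aabb' with pumping length p = 2:

Constraints: |xy| ≤ 2, |y| > 0

Valid decompositions (|xy| ≤ p, |y| ≥ 1):
  • x='', y='a', z='abb'
  • x='a', y='a', z='bb'
  • x='', y='aa', z='bb'

Total count: 3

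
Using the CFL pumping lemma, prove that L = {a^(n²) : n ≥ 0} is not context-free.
Assume for contradiction that L is context-free, and let p ≥ 1 be the pumping length given by the pumping lemma for CFLs.
Choose s = a^(p²). Then s ∈ L and |s| = p² ≥ p.
By the CFL pumping lemma, s = uvxyz for some u, v, x, y, z with |vxy| ≤ p, |vy| ≥ 1, and uv^i xy^i z ∈ L for every i ≥ 0.
All symbols are a's, so only lengths matter: let k = |vy|, with 1 ≤ k ≤ |vxy| ≤ p.

Take i = 2: |uv²xy²z| = p² + k, and p² < p² + k ≤ p² + p < (p + 1)².
So the length lies strictly between consecutive squares and is not a perfect square; uv²xy²z ∉ L.

This contradicts the CFL pumping lemma, which requires uv^i xy^i z ∈ L for all i ≥ 0.
Hence L = {a^(n²) : n ≥ 0} is not context-free. ∎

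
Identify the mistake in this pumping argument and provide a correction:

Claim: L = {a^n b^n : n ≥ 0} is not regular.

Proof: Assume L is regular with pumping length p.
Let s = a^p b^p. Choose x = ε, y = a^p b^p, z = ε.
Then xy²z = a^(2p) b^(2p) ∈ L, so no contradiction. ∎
Error: The decomposition violates |xy| ≤ p. With y = a^p b^p, |xy| = |y| = 2p > p. (The proof also miscomputes xy²z, which would be a^p b^p a^p b^p rather than a^(2p) b^(2p), and it wrongly treats one harmless decomposition as settling the matter — the prover does not get to choose the decomposition.)

Correction: The pumping lemma requires |xy| ≤ p, and the argument must handle every decomposition satisfying |xy| ≤ p, |y| ≥ 1. Since s starts with p a's, any such y consists only of a's, say y = a^k with k ≥ 1. Then xy²z = a^(p+k) b^p has unequal numbers of a's and b's, so xy²z ∉ L — the required contradiction.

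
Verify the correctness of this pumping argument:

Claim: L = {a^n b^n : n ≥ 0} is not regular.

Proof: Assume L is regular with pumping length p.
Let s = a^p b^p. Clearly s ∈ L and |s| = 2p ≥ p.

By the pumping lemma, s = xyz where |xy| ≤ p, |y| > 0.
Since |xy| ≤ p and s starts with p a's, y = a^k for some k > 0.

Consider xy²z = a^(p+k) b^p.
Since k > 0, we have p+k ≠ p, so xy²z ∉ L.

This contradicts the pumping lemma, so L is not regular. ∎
The proof is correct.

This proof is valid because:
1. The string s = a^p b^p is correctly in L
2. The decomposition analysis is correct: y must consist only of a's
3. The contradiction is valid: pumping increases a's but not b's
4. The conclusion follows logically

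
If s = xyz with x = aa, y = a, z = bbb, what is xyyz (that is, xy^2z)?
aaaabbb

Given x = 'aa', y = 'a', z = 'bbb' and i = 2:

xy^2z = x + y·y·...·y (2 times) + z
       = 'aa' + 'a'^2 + 'bbb'
       = 'aa' + 'aa' + 'bbb'
       = 'aaaabbb'

The pumped string is 'aaaabbb' with length 7.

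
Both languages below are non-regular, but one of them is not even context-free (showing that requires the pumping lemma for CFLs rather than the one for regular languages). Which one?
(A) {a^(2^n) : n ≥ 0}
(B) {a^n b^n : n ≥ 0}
(A) {a^(2^n) : n ≥ 0}

(A) {a^(2^n) : n ≥ 0} requires the CFL pumping lemma.

- {a^n b^n : n ≥ 0} is context-free (but not regular)
  • Can be shown non-regular with the regular pumping lemma
  • After pumping, the number of a's and b's become unequal

- {a^(2^n) : n ≥ 0} is NOT context-free
  • Requires the CFL pumping lemma to prove
  • Gaps between powers of 2 grow exponentially

The CFL pumping lemma is "stronger" in that it can prove non-membership
in the larger class of context-free languages.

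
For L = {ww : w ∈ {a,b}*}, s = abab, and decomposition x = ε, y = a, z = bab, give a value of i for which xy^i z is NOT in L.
i = 2

xy²z = ε · aa · bab = aabab; aabab has odd length 5, so it cannot be written as ww and is not in L.
(Other choices also work, e.g. i = 0, 3; only i = 1 is guaranteed to stay in L since xy¹z = s.)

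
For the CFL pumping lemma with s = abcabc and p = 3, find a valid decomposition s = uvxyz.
u='ab', v='c', x='a', y='b', z='c'

For s = abcabc with pumping length p = 3:

One valid decomposition:
- u = 'ab'
- v = 'c'
- x = 'a'
- y = 'b'
- z = 'c'

Verification:
- uvxyz = 'ab' + 'c' + 'a' + 'b' + 'c' = abcabc ✓
- |vxy| = |'cab'| = 3 ≤ 3 ✓
- |vy| = |'cb'| = 2 > 0 ✓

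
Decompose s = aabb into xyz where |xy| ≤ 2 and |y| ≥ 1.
x = '', y = 'aa', z = 'bb'

For s = aabb and p = 2, one valid decomposition is:
- x = '' (length 0)
- y = 'aa' (length 2)
- z = 'bb' (length 2)

Verification:
- xyz = '' + 'aa' + 'bb' = aabb ✓
- |xy| = 2 ≤ 2 ✓
- |y| = 2 > 0 ✓

All pumping lemma constraints are satisfied.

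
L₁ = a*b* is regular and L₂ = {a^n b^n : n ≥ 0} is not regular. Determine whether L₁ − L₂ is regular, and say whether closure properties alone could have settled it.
No — L₁ − L₂ is not regular.

a*b* − {a^n b^n} = {a^n b^m : n ≠ m}. If this were regular, then its complement intersected with a*b*, namely {a^n b^n : n ≥ 0}, would be regular too (closure under complement and intersection) — contradiction. So L₁ − L₂ is not regular.

Note that the bare facts "L₁ regular, L₂ non-regular" do not settle the question by themselves: the closure of regular languages under ∪, ∩, complement and difference applies only when BOTH operands are regular. With a non-regular operand the result can come out regular or non-regular depending on the specific languages, so one has to work out L₁ − L₂ for this particular pair, as above.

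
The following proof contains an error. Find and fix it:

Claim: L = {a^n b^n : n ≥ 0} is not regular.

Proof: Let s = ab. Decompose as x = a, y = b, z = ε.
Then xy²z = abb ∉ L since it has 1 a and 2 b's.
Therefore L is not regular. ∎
Error: The string s = ab might be shorter than the pumping length p.

Correction: Choose s = a^p b^p to ensure |s| ≥ p. Also, the decomposition is wrong: with |xy| ≤ p, y cannot include b's when s starts with p a's.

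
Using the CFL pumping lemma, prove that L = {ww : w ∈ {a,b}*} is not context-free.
Assume for contradiction that L is context-free, and let p ≥ 1 be the pumping length given by the pumping lemma for CFLs.
Choose s = a^p b^p a^p b^p. Then s ∈ L (take w = a^p b^p) and |s| = 4p ≥ p.
By the CFL pumping lemma, s = uvxyz for some u, v, x, y, z with |vxy| ≤ p, |vy| ≥ 1, and uv^i xy^i z ∈ L for every i ≥ 0.

Write s as four blocks A₁ B₁ A₂ B₂ with A₁ = A₂ = a^p and B₁ = B₂ = b^p. Since |vxy| ≤ p, the window vxy lies inside at most two adjacent blocks. Take i = 0 and let t = uxz, so |t| = 4p − |vy| with 1 ≤ |vy| ≤ p. If |t| is odd, t ∉ L immediately, so assume |vy| is even (hence |vy| ≥ 2) and |t|/2 = 2p − |vy|/2, which satisfies p ≤ |t|/2 ≤ 2p − 1.

Case 1 (vxy inside A₁B₁): t = a^(p−j) b^(p−l) a^p b^p with j + l = |vy|. The second half of t has length < 2p, so it is a suffix of the trailing a^p b^p and ends in b; the first half is a^(p−j) b^(p−l) a^((j+l)/2), which ends in a because (j+l)/2 ≥ 1. The halves differ, so t ∉ L.

Case 2 (vxy inside B₁A₂, straddling the middle): t = a^p b^(p−j) a^(p−l) b^p with j + l = |vy|. If t = ww, then w is a prefix of t of length ≥ p, so w begins with a^p; and w is a suffix of t of length ≥ p, so w ends with b^p. That forces |w| ≥ 2p, contradicting |w| = |t|/2 ≤ 2p − 1. So t ∉ L.

Case 3 (vxy inside A₂B₂): t = a^p b^p a^(p−j) b^(p−l) with j + l = |vy|. The first half of t is a prefix of a^p b^p, so it begins with a; the second half is b^((j+l)/2) a^(p−j) b^(p−l), which begins with b. The halves differ, so t ∉ L.

In every case uv⁰xy⁰z = uxz ∉ L.

This contradicts the CFL pumping lemma, which requires uv^i xy^i z ∈ L for all i ≥ 0.
Hence L = {ww : w ∈ {a,b}*} is not context-free. ∎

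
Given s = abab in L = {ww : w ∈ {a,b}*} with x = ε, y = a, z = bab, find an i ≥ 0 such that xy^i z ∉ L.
i = 3

xy³z = ε · aaa · bab = aaabab; aaabab has length 6; its halves are aaa and bab, which differ, so it is not in L.
(Other choices also work, e.g. i = 0, 2; only i = 1 is guaranteed to stay in L since xy¹z = s.)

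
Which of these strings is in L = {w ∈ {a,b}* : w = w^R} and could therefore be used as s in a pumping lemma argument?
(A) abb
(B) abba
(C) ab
(B) abba

The pumping lemma is applied to a string s that lies in L, so first check membership of each option:
- (A) abb reversed is bba ≠ abb, so it is not a palindrome and is not in L ✗
- (B) abba reversed is abba, the same string, so it is a palindrome and is in L ✓
- (C) ab reversed is ba ≠ ab, so it is not a palindrome and is not in L ✗

Only (B) abba is in L, so it is the only candidate that could play the role of s.
(In a complete proof one picks s in terms of the pumping length p so that |s| ≥ p is guaranteed; a fixed string like abba illustrates the shape of such an s.)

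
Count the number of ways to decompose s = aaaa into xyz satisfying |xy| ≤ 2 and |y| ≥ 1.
3

For s = 'aaaa' with pumping length p = 2:

Constraints: |xy| ≤ 2, |y| > 0

Valid decompositions (|xy| ≤ p, |y| ≥ 1):
  • x='', y='a', z='aaa'
  • x='a', y='a', z='aa'
  • x='', y='aa', z='aa'

Total count: 3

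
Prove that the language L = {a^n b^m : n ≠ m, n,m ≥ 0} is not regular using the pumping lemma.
Assume for contradiction that L is regular, and let p ≥ 1 be the pumping length given by the pumping lemma.
Choose s = a^p b^(p + p!). Then s ∈ L because p ≠ p + p! (as p! ≥ 1), and |s| ≥ p.
By the pumping lemma, s = xyz for some x, y, z with |xy| ≤ p, |y| ≥ 1, and xy^i z ∈ L for every i ≥ 0.
Since |xy| ≤ p and the first p symbols of s are all a's, y = a^k for some k with 1 ≤ k ≤ p.
For every i ≥ 0, xy^i z = a^(p + (i − 1)k) b^(p + p!).

Because 1 ≤ k ≤ p, k divides p!. Let t = p!/k (a positive integer) and take i = t + 1.
Then the number of a's is p + tk = p + p!, which equals the number of b's.
So xy^(t+1) z = a^(p + p!) b^(p + p!) has equally many a's and b's and is NOT in L.

This contradicts the pumping lemma, which requires xy^i z ∈ L for all i ≥ 0.
Hence L = {a^n b^m : n ≠ m, n,m ≥ 0} is not regular. ∎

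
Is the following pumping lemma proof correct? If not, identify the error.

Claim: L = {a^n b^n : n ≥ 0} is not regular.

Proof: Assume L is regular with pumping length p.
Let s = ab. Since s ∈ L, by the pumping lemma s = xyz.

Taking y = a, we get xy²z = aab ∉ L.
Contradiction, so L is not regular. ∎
The proof is INCORRECT.

Error: The string s = ab may be shorter than p.
The pumping lemma only applies to strings with |s| ≥ p, and p is not under our control.
We must choose s in terms of p, e.g. s = a^p b^p, to ensure |s| ≥ p.
(The proof also fixes one particular y; a valid argument must handle every decomposition with |xy| ≤ p and |y| ≥ 1 — for s = a^p b^p this forces y = a^k, and then xy²z = a^(p+k) b^p ∉ L.)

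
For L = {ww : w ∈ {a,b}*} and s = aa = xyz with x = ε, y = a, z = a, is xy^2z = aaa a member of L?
No

xy²z = ε · aa · a = aaa.
aaa has odd length 3, so it cannot be written as ww and is not in L.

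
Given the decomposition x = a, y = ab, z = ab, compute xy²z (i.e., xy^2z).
aababab

Given x = 'a', y = 'ab', z = 'ab' and i = 2:

xy^2z = x + y·y·...·y (2 times) + z
       = 'a' + 'ab'^2 + 'ab'
       = 'a' + 'abab' + 'ab'
       = 'aababab'

The pumped string is 'aababab' with length 7.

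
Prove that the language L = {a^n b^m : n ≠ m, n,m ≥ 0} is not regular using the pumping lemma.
Assume for contradiction that L is regular, and let p ≥ 1 be the pumping length given by the pumping lemma.
Choose s = a^p b^(p + p!). Then s ∈ L because p ≠ p + p! (as p! ≥ 1), and |s| ≥ p.
By the pumping lemma, s = xyz for some x, y, z with |xy| ≤ p, |y| ≥ 1, and xy^i z ∈ L for every i ≥ 0.
Since |xy| ≤ p and the first p symbols of s are all a's, y = a^k for some k with 1 ≤ k ≤ p.
For every i ≥ 0, xy^i z = a^(p + (i − 1)k) b^(p + p!).

Because 1 ≤ k ≤ p, k divides p!. Let t = p!/k (a positive integer) and take i = t + 1.
Then the number of a's is p + tk = p + p!, which equals the number of b's.
So xy^(t+1) z = a^(p + p!) b^(p + p!) has equally many a's and b's and is NOT in L.

This contradicts the pumping lemma, which requires xy^i z ∈ L for all i ≥ 0.
Hence L = {a^n b^m : n ≠ m, n,m ≥ 0} is not regular. ∎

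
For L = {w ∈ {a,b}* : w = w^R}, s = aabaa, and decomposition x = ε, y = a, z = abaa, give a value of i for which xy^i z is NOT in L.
i = 2

xy²z = ε · aa · abaa = aaabaa; aaabaa reversed is aabaaa ≠ aaabaa, so it is not a palindrome and is not in L.
(Other choices also work, e.g. i = 0, 3; only i = 1 is guaranteed to stay in L since xy¹z = s.)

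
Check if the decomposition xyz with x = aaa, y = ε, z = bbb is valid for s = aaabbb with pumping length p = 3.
Violated: |y| > 0

The decomposition x = aaa, y = ε, z = bbb for s = aaabbb with p = 3
violates the constraint: |y| > 0

|y| = 0, but the pumping lemma requires |y| > 0 (y must be non-empty).

Pumping lemma constraints:
1. xyz = s (decomposition is valid)
2. |xy| ≤ p
3. |y| > 0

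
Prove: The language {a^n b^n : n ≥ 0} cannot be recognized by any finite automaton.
Assume for contradiction that L is regular, and let p ≥ 1 be the pumping length given by the pumping lemma.
Choose s = a^p b^p. Then s ∈ L and |s| = 2p ≥ p.
By the pumping lemma, s = xyz for some x, y, z with |xy| ≤ p, |y| ≥ 1, and xy^i z ∈ L for every i ≥ 0.
Since |xy| ≤ p and the first p symbols of s are all a's, we must have y = a^k for some k with 1 ≤ k ≤ p.

Take i = 2: xy²z = a^(p + k) b^p.
This string has p + k a's but p b's, and p + k > p because k ≥ 1. So xy²z ∉ L.

This contradicts the pumping lemma, which requires xy^i z ∈ L for all i ≥ 0.
Hence L = {a^n b^n : n ≥ 0} is not regular. ∎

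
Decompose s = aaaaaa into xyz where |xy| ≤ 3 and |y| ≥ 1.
x = '', y = 'aa', z = 'aaaa'

For s = aaaaaa and p = 3, one valid decomposition is:
- x = '' (length 0)
- y = 'aa' (length 2)
- z = 'aaaa' (length 4)

Verification:
- xyz = '' + 'aa' + 'aaaa' = aaaaaa ✓
- |xy| = 2 ≤ 3 ✓
- |y| = 2 > 0 ✓

All pumping lemma constraints are satisfied.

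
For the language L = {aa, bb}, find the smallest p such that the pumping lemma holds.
p = 3

For a finite language L, the pumping lemma holds vacuously if p > max|s| for s ∈ L.

The longest string in L = {aa, bb} has length 2.
If p = 3, then no string s ∈ L has |s| ≥ p, so the condition is vacuously true.

The minimum pumping length is p = 3.

Why no smaller p works: for any p ≤ 2, the longest string s ∈ L has |s| = 2 ≥ p, so it would
have to be pumpable; but pumping up (i = 2, 3, ...) produces ever longer strings, which cannot all lie in the
finite language L. So the pumping property fails for every p ≤ 2.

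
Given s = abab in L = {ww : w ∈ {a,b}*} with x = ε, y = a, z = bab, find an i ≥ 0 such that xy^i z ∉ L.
i = 2

xy²z = ε · aa · bab = aabab; aabab has odd length 5, so it cannot be written as ww and is not in L.
(Other choices also work, e.g. i = 0, 3; only i = 1 is guaranteed to stay in L since xy¹z = s.)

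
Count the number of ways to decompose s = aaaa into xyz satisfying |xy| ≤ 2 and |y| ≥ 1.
3

For s = 'aaaa' with pumping length p = 2:

Constraints: |xy| ≤ 2, |y| > 0

Valid decompositions (|xy| ≤ p, |y| ≥ 1):
  • x='', y='a', z='aaa'
  • x='a', y='a', z='aa'
  • x='', y='aa', z='aa'

Total count: 3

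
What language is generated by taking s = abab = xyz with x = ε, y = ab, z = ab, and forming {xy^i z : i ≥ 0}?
{xy^i z : i ≥ 0} = {(ab)^(i+1) : i ≥ 0} = {ab, abab, ababab, ...}

With x = ε, y = ab, z = ab: Pumping 'ab' gives strings of alternating a's and b's.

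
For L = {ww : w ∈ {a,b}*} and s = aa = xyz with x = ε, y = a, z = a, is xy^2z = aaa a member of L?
No

xy²z = ε · aa · a = aaa.
aaa has odd length 3, so it cannot be written as ww and is not in L.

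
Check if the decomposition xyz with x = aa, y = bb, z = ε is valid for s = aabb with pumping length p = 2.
Violated: |xy| ≤ p

The decomposition x = aa, y = bb, z = ε for s = aabb with p = 2
violates the constraint: |xy| ≤ p

|xy| = |aabb| = 4 > 2 = p. The decomposition puts too many characters in xy.

Pumping lemma constraints:
1. xyz = s (decomposition is valid)
2. |xy| ≤ p
3. |y| > 0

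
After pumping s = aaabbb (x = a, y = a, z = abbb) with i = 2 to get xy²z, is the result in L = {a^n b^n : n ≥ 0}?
No

xy²z = a · aa · abbb = aaaabbb.
aaaabbb has 4 a's and 3 b's; 4 ≠ 3, so it is not in L.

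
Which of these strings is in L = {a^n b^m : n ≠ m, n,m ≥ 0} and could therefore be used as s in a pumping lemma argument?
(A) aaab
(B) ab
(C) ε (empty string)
(A) aaab

The pumping lemma is applied to a string s that lies in L, so first check membership of each option:
- (A) aaab = a^3 b^1 with 3 ≠ 1, so it is in L ✓
- (B) ab = a^1 b^1 has n = m = 1, so it is not in L ✗
- (C) ε = a^0 b^0 has n = m = 0, so it is not in L ✗

Only (A) aaab is in L, so it is the only candidate that could play the role of s.
(In a complete proof one picks s in terms of the pumping length p so that |s| ≥ p is guaranteed; a fixed string like aaab illustrates the shape of such an s.)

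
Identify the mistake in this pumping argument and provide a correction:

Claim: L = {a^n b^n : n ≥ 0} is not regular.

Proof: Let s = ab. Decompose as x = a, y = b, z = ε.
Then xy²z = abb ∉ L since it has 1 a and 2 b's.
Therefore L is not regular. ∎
Error: The string s = ab might be shorter than the pumping length p.

Correction: Choose s = a^p b^p to ensure |s| ≥ p. Also, the decomposition is wrong: with |xy| ≤ p, y cannot include b's when s starts with p a's.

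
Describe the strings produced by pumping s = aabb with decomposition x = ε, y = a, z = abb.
{xy^i z : i ≥ 0} = {a^(i+1) b^2 : i ≥ 0} = {abb, aabb, aaabb, ...}

With x = ε, y = a, z = abb: Starting with aabb and pumping the first 'a' (z = abb keeps the second 'a'), we get strings with i+1 a's followed by 2 b's for i = 0, 1, 2, ...; note bb is not produced because z always contributes one a.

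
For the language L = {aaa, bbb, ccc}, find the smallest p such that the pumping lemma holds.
p = 4

For a finite language L, the pumping lemma holds vacuously if p > max|s| for s ∈ L.

The longest string in L = {aaa, bbb, ccc} has length 3.
If p = 4, then no string s ∈ L has |s| ≥ p, so the condition is vacuously true.

The minimum pumping length is p = 4.

Why no smaller p works: for any p ≤ 3, the longest string s ∈ L has |s| = 3 ≥ p, so it would
have to be pumpable; but pumping up (i = 2, 3, ...) produces ever longer strings, which cannot all lie in the
finite language L. So the pumping property fails for every p ≤ 3.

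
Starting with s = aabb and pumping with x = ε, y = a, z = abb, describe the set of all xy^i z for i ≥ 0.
{xy^i z : i ≥ 0} = {a^(i+1) b^2 : i ≥ 0} = {abb, aabb, aaabb, ...}

With x = ε, y = a, z = abb: Starting with aabb and pumping the first 'a' (z = abb keeps the second 'a'), we get strings with i+1 a's followed by 2 b's for i = 0, 1, 2, ...; note bb is not produced because z always contributes one a.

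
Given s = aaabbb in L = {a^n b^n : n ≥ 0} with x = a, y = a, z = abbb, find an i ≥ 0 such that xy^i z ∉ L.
i = 2

xy²z = a · aa · abbb = aaaabbb; aaaabbb has 4 a's and 3 b's; 4 ≠ 3, so it is not in L.
(Other choices also work, e.g. i = 0, 3; only i = 1 is guaranteed to stay in L since xy¹z = s.)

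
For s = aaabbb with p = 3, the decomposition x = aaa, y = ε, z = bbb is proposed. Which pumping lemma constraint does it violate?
Violated: |y| > 0

The decomposition x = aaa, y = ε, z = bbb for s = aaabbb with p = 3
violates the constraint: |y| > 0

|y| = 0, but the pumping lemma requires |y| > 0 (y must be non-empty).

Pumping lemma constraints:
1. xyz = s (decomposition is valid)
2. |xy| ≤ p
3. |y| > 0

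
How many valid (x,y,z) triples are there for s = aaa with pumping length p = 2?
3

For s = 'aaa' with pumping length p = 2:

Constraints: |xy| ≤ 2, |y| > 0

Valid decompositions (|xy| ≤ p, |y| ≥ 1):
  • x='', y='a', z='aa'
  • x='a', y='a', z='a'
  • x='', y='aa', z='a'

Total count: 3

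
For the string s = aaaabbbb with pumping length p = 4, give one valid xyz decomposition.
x = 'a', y = 'aaa', z = 'bbbb'

For s = aaaabbbb and p = 4, one valid decomposition is:
- x = 'a' (length 1)
- y = 'aaa' (length 3)
- z = 'bbbb' (length 4)

Verification:
- xyz = 'a' + 'aaa' + 'bbbb' = aaaabbbb ✓
- |xy| = 4 ≤ 4 ✓
- |y| = 3 > 0 ✓

All pumping lemma constraints are satisfied.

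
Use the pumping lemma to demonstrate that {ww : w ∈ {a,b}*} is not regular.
Assume for contradiction that L is regular, and let p ≥ 1 be the pumping length given by the pumping lemma.
Choose s = a^p b a^p b. Then s ∈ L (take w = a^p b) and |s| = 2p + 2 ≥ p.
By the pumping lemma, s = xyz for some x, y, z with |xy| ≤ p, |y| ≥ 1, and xy^i z ∈ L for every i ≥ 0.
Since |xy| ≤ p and the first p symbols of s are all a's, y = a^k for some k with 1 ≤ k ≤ p.

Take i = 2: t = xy²z = a^(p + k) b a^p b.
Suppose t = uu for some string u. The string t contains exactly two b's and ends in b, so u contains exactly one b and ends in b; hence u = a^j b for some j, and uu = a^j b a^j b. Comparing with t = a^(p + k) b a^p b forces j = p + k (first block) and j = p (second block), which is impossible since k ≥ 1. So t ∉ L.

This contradicts the pumping lemma, which requires xy^i z ∈ L for all i ≥ 0.
Hence L = {ww : w ∈ {a,b}*} is not regular. ∎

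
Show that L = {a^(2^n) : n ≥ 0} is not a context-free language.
Assume for contradiction that L is context-free, and let p ≥ 1 be the pumping length given by the pumping lemma for CFLs.
Choose s = a^(2^p). Then s ∈ L and |s| = 2^p ≥ p.
By the CFL pumping lemma, s = uvxyz for some u, v, x, y, z with |vxy| ≤ p, |vy| ≥ 1, and uv^i xy^i z ∈ L for every i ≥ 0.
All symbols are a's, so only lengths matter: let k = |vy|, with 1 ≤ k ≤ |vxy| ≤ p < 2^p.

Take i = 2: |uv²xy²z| = 2^p + k, and 2^p < 2^p + k < 2^p + 2^p = 2^(p+1).
So the length lies strictly between consecutive powers of two and is not a power of 2; uv²xy²z ∉ L.

This contradicts the CFL pumping lemma, which requires uv^i xy^i z ∈ L for all i ≥ 0.
Hence L = {a^(2^n) : n ≥ 0} is not context-free. ∎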